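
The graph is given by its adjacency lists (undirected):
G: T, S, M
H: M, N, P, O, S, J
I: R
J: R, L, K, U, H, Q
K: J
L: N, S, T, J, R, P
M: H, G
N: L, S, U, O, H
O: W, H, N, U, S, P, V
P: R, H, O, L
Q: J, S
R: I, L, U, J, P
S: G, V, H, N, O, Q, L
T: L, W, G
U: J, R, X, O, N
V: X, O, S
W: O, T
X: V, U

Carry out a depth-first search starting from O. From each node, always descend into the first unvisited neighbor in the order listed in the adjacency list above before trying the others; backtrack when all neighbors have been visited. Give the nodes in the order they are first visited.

Visit O
O → W
W → T
T → L
L → N
N → S
S → G
G → M
M → H
H → P
P → R
R → I
R → U
U → J
J → K
J → Q
U → X
X → V

O W T L N S G M H P R I U J K Q X V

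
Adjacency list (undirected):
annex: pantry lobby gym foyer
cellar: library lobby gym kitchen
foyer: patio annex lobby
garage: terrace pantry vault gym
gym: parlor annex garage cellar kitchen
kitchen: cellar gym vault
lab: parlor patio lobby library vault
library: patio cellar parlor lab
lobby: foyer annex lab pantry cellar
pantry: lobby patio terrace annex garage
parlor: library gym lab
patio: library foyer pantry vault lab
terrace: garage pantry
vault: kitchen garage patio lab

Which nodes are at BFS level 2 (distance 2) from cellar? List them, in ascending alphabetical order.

annex, foyer, garage, lab, pantry, parlor, patio, vault

Level 0: cellar
Level 1: gym, kitchen, library, lobby
Level 2: annex, foyer, garage, lab, pantry, parlor, patio, vault
Level 3: terrace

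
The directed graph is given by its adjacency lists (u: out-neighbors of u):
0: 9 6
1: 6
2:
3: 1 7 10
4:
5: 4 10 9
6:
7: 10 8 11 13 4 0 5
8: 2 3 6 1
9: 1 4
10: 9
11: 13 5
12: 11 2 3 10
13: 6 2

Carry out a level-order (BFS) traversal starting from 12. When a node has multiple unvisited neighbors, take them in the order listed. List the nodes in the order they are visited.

12 11 2 3 10 13 5 1 7 9 6 4 8 0

Visit 12; enqueue 11, 2, 3, 10 → queue [11, 2, 3, 10]
Visit 11; enqueue 13, 5 → queue [2, 3, 10, 13, 5]
Visit 2 → queue [3, 10, 13, 5]
Visit 3; enqueue 1, 7 → queue [10, 13, 5, 1, 7]
Visit 10; enqueue 9 → queue [13, 5, 1, 7, 9]
Visit 13; enqueue 6 → queue [5, 1, 7, 9, 6]
Visit 5; enqueue 4 → queue [1, 7, 9, 6, 4]
Visit 1 → queue [7, 9, 6, 4]
Visit 7; enqueue 8, 0 → queue [9, 6, 4, 8, 0]
Visit 9 → queue [6, 4, 8, 0]
Visit 6 → queue [4, 8, 0]
Visit 4 → queue [8, 0]
Visit 8 → queue [0]
Visit 0 → queue []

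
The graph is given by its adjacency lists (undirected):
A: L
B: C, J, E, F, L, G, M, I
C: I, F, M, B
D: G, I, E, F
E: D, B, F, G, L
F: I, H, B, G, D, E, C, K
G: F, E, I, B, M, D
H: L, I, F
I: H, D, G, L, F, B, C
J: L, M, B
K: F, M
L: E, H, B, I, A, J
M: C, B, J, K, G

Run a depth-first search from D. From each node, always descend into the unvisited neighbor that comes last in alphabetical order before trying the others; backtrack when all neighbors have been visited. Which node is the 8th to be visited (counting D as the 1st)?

H

Visit D
D → I
I → L
L → J
J → M
M → K
K → F
F → H
F → G
G → E
E → B
B → C
L → A

Visit order: D, I, L, J, M, K, F, H, G, E, B, C, A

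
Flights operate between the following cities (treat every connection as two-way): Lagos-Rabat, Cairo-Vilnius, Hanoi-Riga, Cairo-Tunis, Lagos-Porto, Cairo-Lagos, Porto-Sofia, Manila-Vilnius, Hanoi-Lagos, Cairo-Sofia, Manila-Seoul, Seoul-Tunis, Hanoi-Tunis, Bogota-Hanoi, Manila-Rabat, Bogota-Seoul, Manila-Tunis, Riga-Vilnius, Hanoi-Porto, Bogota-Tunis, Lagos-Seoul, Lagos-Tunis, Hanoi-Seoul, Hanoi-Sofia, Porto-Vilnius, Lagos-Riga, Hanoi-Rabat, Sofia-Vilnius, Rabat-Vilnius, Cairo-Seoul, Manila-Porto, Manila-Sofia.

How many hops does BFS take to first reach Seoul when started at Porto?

2

Level 0: Porto
Level 1: Hanoi, Lagos, Manila, Sofia, Vilnius
Level 2: Bogota, Cairo, Rabat, Riga, Seoul, Tunis
Seoul first appears at level 2.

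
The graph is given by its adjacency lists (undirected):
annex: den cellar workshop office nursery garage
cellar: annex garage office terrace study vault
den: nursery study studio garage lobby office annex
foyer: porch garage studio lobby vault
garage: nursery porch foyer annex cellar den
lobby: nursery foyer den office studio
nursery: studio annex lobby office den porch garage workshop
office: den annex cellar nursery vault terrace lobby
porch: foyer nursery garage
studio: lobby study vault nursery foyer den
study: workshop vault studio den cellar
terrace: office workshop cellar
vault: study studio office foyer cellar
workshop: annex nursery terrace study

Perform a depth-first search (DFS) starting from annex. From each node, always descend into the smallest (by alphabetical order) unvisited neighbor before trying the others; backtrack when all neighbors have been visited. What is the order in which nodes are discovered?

annex cellar garage den lobby foyer porch nursery office terrace workshop study studio vault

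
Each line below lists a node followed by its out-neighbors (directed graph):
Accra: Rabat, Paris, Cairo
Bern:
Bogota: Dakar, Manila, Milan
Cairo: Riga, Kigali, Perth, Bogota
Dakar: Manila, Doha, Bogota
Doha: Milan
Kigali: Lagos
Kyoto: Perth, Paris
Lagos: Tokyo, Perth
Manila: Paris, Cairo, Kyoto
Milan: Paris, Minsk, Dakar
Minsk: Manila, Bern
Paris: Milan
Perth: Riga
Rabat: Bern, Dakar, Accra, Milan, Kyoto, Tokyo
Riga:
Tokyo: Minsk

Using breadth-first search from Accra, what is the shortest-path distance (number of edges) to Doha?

Level 0: Accra
Level 1: Cairo, Paris, Rabat
Level 2: Bern, Bogota, Dakar, Kigali, Kyoto, Milan, Perth, Riga, Tokyo
Level 3: Doha, Lagos, Manila, Minsk
Doha first appears at level 3.

3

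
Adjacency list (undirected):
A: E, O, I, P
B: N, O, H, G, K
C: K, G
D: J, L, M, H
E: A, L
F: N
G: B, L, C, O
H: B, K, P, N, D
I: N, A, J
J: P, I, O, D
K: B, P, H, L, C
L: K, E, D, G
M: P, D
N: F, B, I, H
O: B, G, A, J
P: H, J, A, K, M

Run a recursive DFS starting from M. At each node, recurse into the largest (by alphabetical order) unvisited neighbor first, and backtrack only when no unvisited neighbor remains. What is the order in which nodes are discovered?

M, P, K, L, G, O, J, I, N, H, D, B, F, A, E, C

Visit M
M → P
P → K
K → L
L → G
G → O
O → J
J → I
I → N
N → H
H → D
H → B
N → F
I → A
A → E
G → C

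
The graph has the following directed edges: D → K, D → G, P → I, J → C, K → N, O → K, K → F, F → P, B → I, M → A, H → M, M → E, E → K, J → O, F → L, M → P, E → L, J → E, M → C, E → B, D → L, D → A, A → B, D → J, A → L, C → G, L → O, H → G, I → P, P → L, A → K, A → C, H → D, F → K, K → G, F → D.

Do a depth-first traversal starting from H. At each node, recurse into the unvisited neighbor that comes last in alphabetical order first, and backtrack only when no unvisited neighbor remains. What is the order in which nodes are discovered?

H M P L O K N G F D J E B I C A

Visit H
H → M
M → P
P → L
L → O
O → K
K → N
K → G
K → F
F → D
D → J
J → E
E → B
B → I
J → C
D → A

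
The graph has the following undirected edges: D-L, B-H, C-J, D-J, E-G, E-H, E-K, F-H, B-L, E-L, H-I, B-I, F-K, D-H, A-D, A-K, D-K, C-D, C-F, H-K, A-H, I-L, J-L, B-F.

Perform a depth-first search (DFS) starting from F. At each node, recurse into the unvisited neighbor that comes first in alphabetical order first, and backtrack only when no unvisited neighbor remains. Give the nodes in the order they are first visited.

Visit F
F → B
B → H
H → A
A → D
D → C
C → J
J → L
L → E
E → G
E → K
L → I

F -> B -> H -> A -> D -> C -> J -> L -> E -> G -> K -> I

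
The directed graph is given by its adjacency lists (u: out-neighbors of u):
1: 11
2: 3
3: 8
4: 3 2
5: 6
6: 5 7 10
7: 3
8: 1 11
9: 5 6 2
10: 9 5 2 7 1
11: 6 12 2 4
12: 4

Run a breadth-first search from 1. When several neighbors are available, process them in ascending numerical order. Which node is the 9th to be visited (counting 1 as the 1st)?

Visit 1; enqueue 11 → queue [11]
Visit 11; enqueue 2, 4, 6, 12 → queue [2, 4, 6, 12]
Visit 2; enqueue 3 → queue [4, 6, 12, 3]
Visit 4 → queue [6, 12, 3]
Visit 6; enqueue 5, 7, 10 → queue [12, 3, 5, 7, 10]
Visit 12 → queue [3, 5, 7, 10]
Visit 3; enqueue 8 → queue [5, 7, 10, 8]
Visit 5 → queue [7, 10, 8]
Visit 7 → queue [10, 8]
Visit 10; enqueue 9 → queue [8, 9]
Visit 8 → queue [9]
Visit 9 → queue []

Visit order: 1, 11, 2, 4, 6, 12, 3, 5, 7, 10, 8, 9

7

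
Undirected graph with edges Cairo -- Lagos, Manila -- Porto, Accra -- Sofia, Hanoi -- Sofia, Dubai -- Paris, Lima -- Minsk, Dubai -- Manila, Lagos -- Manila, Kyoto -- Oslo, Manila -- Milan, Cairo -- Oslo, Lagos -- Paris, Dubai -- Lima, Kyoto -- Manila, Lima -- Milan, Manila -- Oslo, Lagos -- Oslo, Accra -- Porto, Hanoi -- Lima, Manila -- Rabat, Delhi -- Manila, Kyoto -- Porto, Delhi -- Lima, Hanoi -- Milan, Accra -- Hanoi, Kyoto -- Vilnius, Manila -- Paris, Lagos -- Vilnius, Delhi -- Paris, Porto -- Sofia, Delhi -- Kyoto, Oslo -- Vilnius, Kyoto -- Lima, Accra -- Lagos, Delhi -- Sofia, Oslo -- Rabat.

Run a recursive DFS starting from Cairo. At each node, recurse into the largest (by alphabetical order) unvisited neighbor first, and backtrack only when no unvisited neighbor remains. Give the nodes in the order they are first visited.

Cairo → Oslo → Vilnius → Lagos → Paris → Manila → Rabat → Porto → Sofia → Hanoi → Milan → Lima → Minsk → Kyoto → Delhi → Dubai → Accra

Visit Cairo
Cairo → Oslo
Oslo → Vilnius
Vilnius → Lagos
Lagos → Paris
Paris → Manila
Manila → Rabat
Manila → Porto
Porto → Sofia
Sofia → Hanoi
Hanoi → Milan
Milan → Lima
Lima → Minsk
Lima → Kyoto
Kyoto → Delhi
Lima → Dubai
Hanoi → Accra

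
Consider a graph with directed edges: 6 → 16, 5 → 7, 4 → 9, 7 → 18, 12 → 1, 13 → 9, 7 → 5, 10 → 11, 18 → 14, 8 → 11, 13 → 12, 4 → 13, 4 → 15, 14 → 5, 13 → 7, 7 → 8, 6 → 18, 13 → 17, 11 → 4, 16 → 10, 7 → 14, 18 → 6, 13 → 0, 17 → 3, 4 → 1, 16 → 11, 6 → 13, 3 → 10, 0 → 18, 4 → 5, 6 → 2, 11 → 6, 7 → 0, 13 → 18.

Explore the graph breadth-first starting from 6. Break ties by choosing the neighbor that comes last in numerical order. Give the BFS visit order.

6 18 16 13 2 14 11 10 17 12 9 7 0 5 4 3 1 8 15

Visit 6; enqueue 18, 16, 13, 2 → queue [18, 16, 13, 2]
Visit 18; enqueue 14 → queue [16, 13, 2, 14]
Visit 16; enqueue 11, 10 → queue [13, 2, 14, 11, 10]
Visit 13; enqueue 17, 12, 9, 7, 0 → queue [2, 14, 11, 10, 17, 12, 9, 7, 0]
Visit 2 → queue [14, 11, 10, 17, 12, 9, 7, 0]
Visit 14; enqueue 5 → queue [11, 10, 17, 12, 9, 7, 0, 5]
Visit 11; enqueue 4 → queue [10, 17, 12, 9, 7, 0, 5, 4]
Visit 10 → queue [17, 12, 9, 7, 0, 5, 4]
Visit 17; enqueue 3 → queue [12, 9, 7, 0, 5, 4, 3]
Visit 12; enqueue 1 → queue [9, 7, 0, 5, 4, 3, 1]
Visit 9 → queue [7, 0, 5, 4, 3, 1]
Visit 7; enqueue 8 → queue [0, 5, 4, 3, 1, 8]
Visit 0 → queue [5, 4, 3, 1, 8]
Visit 5 → queue [4, 3, 1, 8]
Visit 4; enqueue 15 → queue [3, 1, 8, 15]
Visit 3 → queue [1, 8, 15]
Visit 1 → queue [8, 15]
Visit 8 → queue [15]
Visit 15 → queue []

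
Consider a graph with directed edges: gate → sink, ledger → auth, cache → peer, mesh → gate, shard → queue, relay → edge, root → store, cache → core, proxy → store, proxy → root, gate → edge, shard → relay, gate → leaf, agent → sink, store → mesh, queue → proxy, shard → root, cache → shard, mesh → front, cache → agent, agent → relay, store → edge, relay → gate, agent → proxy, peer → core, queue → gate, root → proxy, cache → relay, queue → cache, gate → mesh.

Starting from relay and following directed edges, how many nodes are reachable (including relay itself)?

BFS from relay visits: relay, edge, gate, leaf, mesh, sink, front
Reachable nodes: 7 of 18 total.

7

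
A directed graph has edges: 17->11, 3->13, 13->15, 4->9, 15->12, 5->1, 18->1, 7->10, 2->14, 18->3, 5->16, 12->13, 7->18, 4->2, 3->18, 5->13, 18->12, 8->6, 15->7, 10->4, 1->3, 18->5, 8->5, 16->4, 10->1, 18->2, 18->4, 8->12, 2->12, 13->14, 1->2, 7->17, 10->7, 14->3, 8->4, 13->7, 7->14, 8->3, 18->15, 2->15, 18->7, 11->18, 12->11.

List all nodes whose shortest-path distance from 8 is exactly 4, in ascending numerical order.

10, 17

Level 0: 8
Level 1: 3, 4, 5, 6, 12
Level 2: 1, 2, 9, 11, 13, 16, 18
Level 3: 7, 14, 15
Level 4: 10, 17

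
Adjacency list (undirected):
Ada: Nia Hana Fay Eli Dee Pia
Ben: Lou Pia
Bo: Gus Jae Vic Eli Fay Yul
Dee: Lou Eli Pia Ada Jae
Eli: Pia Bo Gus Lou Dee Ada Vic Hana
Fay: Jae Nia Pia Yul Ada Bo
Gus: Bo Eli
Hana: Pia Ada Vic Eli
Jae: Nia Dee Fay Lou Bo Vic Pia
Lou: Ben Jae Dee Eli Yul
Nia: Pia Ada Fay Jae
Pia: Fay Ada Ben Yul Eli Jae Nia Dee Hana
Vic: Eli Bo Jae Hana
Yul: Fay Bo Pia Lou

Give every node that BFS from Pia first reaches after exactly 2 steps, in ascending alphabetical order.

Level 0: Pia
Level 1: Ada, Ben, Dee, Eli, Fay, Hana, Jae, Nia, Yul
Level 2: Bo, Gus, Lou, Vic

Bo, Gus, Lou, Vic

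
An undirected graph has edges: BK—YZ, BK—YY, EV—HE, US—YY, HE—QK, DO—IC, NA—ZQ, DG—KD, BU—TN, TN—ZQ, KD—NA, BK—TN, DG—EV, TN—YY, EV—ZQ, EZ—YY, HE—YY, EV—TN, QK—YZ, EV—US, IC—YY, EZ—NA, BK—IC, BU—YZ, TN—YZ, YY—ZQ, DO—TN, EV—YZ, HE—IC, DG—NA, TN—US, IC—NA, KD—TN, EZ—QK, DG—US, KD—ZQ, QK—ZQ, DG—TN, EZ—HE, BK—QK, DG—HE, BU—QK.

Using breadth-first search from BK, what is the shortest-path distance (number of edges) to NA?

Level 0: BK
Level 1: IC, QK, TN, YY, YZ
Level 2: BU, DG, DO, EV, EZ, HE, KD, NA, US, ZQ
NA first appears at level 2.

2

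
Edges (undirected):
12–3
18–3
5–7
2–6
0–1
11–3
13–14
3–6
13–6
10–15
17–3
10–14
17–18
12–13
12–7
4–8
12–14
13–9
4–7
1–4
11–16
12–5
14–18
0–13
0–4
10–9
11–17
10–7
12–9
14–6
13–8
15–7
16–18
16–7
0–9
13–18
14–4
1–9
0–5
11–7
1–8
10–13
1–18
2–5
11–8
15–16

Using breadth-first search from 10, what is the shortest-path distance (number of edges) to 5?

Level 0: 10
Level 1: 7, 9, 13, 14, 15
Level 2: 0, 1, 4, 5, 6, 8, 11, 12, 16, 18
Level 3: 2, 3, 17
5 first appears at level 2.

2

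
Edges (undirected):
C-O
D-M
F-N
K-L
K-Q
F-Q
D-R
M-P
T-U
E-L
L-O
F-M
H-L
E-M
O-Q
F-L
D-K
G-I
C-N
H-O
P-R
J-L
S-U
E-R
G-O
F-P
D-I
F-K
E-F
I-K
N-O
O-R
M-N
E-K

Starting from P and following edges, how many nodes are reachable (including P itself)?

16

BFS from P visits: P, R, M, F, O, E, D, N, Q, L, K, H, G, C, I, J
Reachable nodes: 16 of 19 total.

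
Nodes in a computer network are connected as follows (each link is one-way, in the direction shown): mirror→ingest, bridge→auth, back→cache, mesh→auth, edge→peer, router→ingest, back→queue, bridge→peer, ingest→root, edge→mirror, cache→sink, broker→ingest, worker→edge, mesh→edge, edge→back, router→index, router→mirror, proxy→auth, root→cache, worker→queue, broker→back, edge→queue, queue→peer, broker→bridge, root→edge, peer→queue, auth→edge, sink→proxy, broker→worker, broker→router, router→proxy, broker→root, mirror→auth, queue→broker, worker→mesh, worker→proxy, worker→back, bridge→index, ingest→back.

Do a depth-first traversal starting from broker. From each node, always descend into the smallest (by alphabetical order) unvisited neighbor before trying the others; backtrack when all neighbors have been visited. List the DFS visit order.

Visit broker
broker → back
back → cache
cache → sink
sink → proxy
proxy → auth
auth → edge
edge → mirror
mirror → ingest
ingest → root
edge → peer
peer → queue
broker → bridge
bridge → index
broker → router
broker → worker
worker → mesh

broker, back, cache, sink, proxy, auth, edge, mirror, ingest, root, peer, queue, bridge, index, router, worker, mesh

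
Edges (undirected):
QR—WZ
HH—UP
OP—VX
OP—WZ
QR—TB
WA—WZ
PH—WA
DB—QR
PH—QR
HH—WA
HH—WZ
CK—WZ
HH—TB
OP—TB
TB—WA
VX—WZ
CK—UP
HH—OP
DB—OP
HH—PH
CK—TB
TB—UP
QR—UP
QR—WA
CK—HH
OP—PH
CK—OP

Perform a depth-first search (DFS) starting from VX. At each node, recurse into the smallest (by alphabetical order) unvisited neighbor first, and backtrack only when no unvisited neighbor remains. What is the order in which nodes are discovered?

Visit VX
VX → OP
OP → CK
CK → HH
HH → PH
PH → QR
QR → DB
QR → TB
TB → UP
TB → WA
WA → WZ

VX, OP, CK, HH, PH, QR, DB, TB, UP, WA, WZ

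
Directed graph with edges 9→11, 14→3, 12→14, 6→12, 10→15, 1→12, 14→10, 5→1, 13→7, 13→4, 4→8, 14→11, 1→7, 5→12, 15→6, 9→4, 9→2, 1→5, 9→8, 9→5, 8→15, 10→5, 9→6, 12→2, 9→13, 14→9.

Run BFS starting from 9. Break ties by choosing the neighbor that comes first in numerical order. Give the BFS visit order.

9, 2, 4, 5, 6, 8, 11, 13, 1, 12, 15, 7, 14, 3, 10

Visit 9; enqueue 2, 4, 5, 6, 8, 11, 13 → queue [2, 4, 5, 6, 8, 11, 13]
Visit 2 → queue [4, 5, 6, 8, 11, 13]
Visit 4 → queue [5, 6, 8, 11, 13]
Visit 5; enqueue 1, 12 → queue [6, 8, 11, 13, 1, 12]
Visit 6 → queue [8, 11, 13, 1, 12]
Visit 8; enqueue 15 → queue [11, 13, 1, 12, 15]
Visit 11 → queue [13, 1, 12, 15]
Visit 13; enqueue 7 → queue [1, 12, 15, 7]
Visit 1 → queue [12, 15, 7]
Visit 12; enqueue 14 → queue [15, 7, 14]
Visit 15 → queue [7, 14]
Visit 7 → queue [14]
Visit 14; enqueue 3, 10 → queue [3, 10]
Visit 3 → queue [10]
Visit 10 → queue []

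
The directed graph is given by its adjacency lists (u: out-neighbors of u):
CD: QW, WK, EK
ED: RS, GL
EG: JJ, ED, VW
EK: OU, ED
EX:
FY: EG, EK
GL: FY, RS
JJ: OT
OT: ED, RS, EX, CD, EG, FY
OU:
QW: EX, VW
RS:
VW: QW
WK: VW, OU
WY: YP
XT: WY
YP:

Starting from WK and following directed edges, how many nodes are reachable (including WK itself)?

BFS from WK visits: WK, VW, OU, QW, EX
Reachable nodes: 5 of 17 total.

5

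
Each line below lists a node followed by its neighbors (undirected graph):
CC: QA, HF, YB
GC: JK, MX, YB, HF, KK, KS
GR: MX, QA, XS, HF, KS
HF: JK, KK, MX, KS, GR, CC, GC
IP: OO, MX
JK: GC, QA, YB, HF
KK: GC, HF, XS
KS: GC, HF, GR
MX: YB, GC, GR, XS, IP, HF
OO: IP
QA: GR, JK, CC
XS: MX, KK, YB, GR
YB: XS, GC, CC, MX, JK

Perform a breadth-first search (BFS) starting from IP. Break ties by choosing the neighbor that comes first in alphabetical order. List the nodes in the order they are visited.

Visit IP; enqueue MX, OO → queue [MX, OO]
Visit MX; enqueue GC, GR, HF, XS, YB → queue [OO, GC, GR, HF, XS, YB]
Visit OO → queue [GC, GR, HF, XS, YB]
Visit GC; enqueue JK, KK, KS → queue [GR, HF, XS, YB, JK, KK, KS]
Visit GR; enqueue QA → queue [HF, XS, YB, JK, KK, KS, QA]
Visit HF; enqueue CC → queue [XS, YB, JK, KK, KS, QA, CC]
Visit XS → queue [YB, JK, KK, KS, QA, CC]
Visit YB → queue [JK, KK, KS, QA, CC]
Visit JK → queue [KK, KS, QA, CC]
Visit KK → queue [KS, QA, CC]
Visit KS → queue [QA, CC]
Visit QA → queue [CC]
Visit CC → queue []

IP -> MX -> OO -> GC -> GR -> HF -> XS -> YB -> JK -> KK -> KS -> QA -> CC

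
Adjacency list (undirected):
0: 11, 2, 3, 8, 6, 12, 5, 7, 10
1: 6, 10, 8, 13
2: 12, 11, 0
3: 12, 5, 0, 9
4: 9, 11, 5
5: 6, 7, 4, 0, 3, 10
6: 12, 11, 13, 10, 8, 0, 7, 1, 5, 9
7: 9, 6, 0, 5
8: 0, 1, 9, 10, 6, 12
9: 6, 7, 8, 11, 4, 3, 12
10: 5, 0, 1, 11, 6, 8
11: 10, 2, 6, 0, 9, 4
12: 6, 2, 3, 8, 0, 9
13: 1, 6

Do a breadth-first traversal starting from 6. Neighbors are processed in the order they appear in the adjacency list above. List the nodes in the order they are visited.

6, 12, 11, 13, 10, 8, 0, 7, 1, 5, 9, 2, 3, 4

Visit 6; enqueue 12, 11, 13, 10, 8, 0, 7, 1, 5, 9 → queue [12, 11, 13, 10, 8, 0, 7, 1, 5, 9]
Visit 12; enqueue 2, 3 → queue [11, 13, 10, 8, 0, 7, 1, 5, 9, 2, 3]
Visit 11; enqueue 4 → queue [13, 10, 8, 0, 7, 1, 5, 9, 2, 3, 4]
Visit 13 → queue [10, 8, 0, 7, 1, 5, 9, 2, 3, 4]
Visit 10 → queue [8, 0, 7, 1, 5, 9, 2, 3, 4]
Visit 8 → queue [0, 7, 1, 5, 9, 2, 3, 4]
Visit 0 → queue [7, 1, 5, 9, 2, 3, 4]
Visit 7 → queue [1, 5, 9, 2, 3, 4]
Visit 1 → queue [5, 9, 2, 3, 4]
Visit 5 → queue [9, 2, 3, 4]
Visit 9 → queue [2, 3, 4]
Visit 2 → queue [3, 4]
Visit 3 → queue [4]
Visit 4 → queue []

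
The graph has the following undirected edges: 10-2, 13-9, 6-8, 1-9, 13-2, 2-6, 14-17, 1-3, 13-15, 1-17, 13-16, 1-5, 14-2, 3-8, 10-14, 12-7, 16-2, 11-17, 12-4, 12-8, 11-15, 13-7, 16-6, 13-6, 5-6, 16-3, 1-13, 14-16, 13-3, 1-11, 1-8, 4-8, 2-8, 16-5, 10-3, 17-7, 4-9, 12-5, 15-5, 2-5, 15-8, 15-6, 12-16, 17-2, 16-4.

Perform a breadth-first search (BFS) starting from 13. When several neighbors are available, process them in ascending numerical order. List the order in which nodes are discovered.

13, 1, 2, 3, 6, 7, 9, 15, 16, 5, 8, 11, 17, 10, 14, 12, 4

Visit 13; enqueue 1, 2, 3, 6, 7, 9, 15, 16 → queue [1, 2, 3, 6, 7, 9, 15, 16]
Visit 1; enqueue 5, 8, 11, 17 → queue [2, 3, 6, 7, 9, 15, 16, 5, 8, 11, 17]
Visit 2; enqueue 10, 14 → queue [3, 6, 7, 9, 15, 16, 5, 8, 11, 17, 10, 14]
Visit 3 → queue [6, 7, 9, 15, 16, 5, 8, 11, 17, 10, 14]
Visit 6 → queue [7, 9, 15, 16, 5, 8, 11, 17, 10, 14]
Visit 7; enqueue 12 → queue [9, 15, 16, 5, 8, 11, 17, 10, 14, 12]
Visit 9; enqueue 4 → queue [15, 16, 5, 8, 11, 17, 10, 14, 12, 4]
Visit 15 → queue [16, 5, 8, 11, 17, 10, 14, 12, 4]
Visit 16 → queue [5, 8, 11, 17, 10, 14, 12, 4]
Visit 5 → queue [8, 11, 17, 10, 14, 12, 4]
Visit 8 → queue [11, 17, 10, 14, 12, 4]
Visit 11 → queue [17, 10, 14, 12, 4]
Visit 17 → queue [10, 14, 12, 4]
Visit 10 → queue [14, 12, 4]
Visit 14 → queue [12, 4]
Visit 12 → queue [4]
Visit 4 → queue []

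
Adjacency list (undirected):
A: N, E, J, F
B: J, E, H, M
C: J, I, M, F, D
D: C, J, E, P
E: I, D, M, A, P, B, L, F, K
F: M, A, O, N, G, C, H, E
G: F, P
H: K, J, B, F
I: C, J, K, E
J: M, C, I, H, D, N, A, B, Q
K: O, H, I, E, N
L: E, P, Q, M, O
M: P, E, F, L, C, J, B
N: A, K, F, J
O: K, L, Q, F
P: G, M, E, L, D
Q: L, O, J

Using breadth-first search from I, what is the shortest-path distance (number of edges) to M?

Level 0: I
Level 1: C, E, J, K
Level 2: A, B, D, F, H, L, M, N, O, P, Q
Level 3: G
M first appears at level 2.

2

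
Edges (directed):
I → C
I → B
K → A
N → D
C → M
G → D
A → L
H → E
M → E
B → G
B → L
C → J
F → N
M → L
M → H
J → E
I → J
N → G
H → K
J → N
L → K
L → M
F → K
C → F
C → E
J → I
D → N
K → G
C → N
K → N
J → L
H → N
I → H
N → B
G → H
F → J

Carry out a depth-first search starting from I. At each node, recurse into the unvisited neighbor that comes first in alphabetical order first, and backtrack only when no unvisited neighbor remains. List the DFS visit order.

I B G D N H E K A L M C F J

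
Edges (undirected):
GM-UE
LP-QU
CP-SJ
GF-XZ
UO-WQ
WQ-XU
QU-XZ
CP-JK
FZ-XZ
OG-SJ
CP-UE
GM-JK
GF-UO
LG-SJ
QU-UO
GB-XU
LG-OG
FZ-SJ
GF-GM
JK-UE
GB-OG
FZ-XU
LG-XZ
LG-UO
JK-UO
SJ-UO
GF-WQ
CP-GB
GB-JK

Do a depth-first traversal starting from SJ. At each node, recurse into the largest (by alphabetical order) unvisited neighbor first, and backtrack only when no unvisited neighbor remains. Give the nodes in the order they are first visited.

SJ -> UO -> WQ -> XU -> GB -> OG -> LG -> XZ -> QU -> LP -> GF -> GM -> UE -> JK -> CP -> FZ

Visit SJ
SJ → UO
UO → WQ
WQ → XU
XU → GB
GB → OG
OG → LG
LG → XZ
XZ → QU
QU → LP
XZ → GF
GF → GM
GM → UE
UE → JK
JK → CP
XZ → FZ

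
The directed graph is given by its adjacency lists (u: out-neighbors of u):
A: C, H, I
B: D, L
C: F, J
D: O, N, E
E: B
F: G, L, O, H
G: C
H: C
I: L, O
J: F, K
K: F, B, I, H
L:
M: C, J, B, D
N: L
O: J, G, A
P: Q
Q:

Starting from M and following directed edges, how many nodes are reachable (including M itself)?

15

BFS from M visits: M, B, C, D, J, L, F, E, N, O, K, G, H, A, I
Reachable nodes: 15 of 17 total.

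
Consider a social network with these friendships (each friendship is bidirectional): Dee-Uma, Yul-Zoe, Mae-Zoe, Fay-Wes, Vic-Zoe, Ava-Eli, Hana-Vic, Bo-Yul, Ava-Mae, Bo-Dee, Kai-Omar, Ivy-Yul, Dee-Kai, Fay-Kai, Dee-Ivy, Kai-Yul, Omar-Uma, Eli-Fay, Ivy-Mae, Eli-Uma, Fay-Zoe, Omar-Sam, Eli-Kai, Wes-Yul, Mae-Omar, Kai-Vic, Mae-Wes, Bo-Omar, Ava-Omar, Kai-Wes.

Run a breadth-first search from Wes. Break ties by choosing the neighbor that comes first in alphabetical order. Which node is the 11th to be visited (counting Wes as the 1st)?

Ava

Visit Wes; enqueue Fay, Kai, Mae, Yul → queue [Fay, Kai, Mae, Yul]
Visit Fay; enqueue Eli, Zoe → queue [Kai, Mae, Yul, Eli, Zoe]
Visit Kai; enqueue Dee, Omar, Vic → queue [Mae, Yul, Eli, Zoe, Dee, Omar, Vic]
Visit Mae; enqueue Ava, Ivy → queue [Yul, Eli, Zoe, Dee, Omar, Vic, Ava, Ivy]
Visit Yul; enqueue Bo → queue [Eli, Zoe, Dee, Omar, Vic, Ava, Ivy, Bo]
Visit Eli; enqueue Uma → queue [Zoe, Dee, Omar, Vic, Ava, Ivy, Bo, Uma]
Visit Zoe → queue [Dee, Omar, Vic, Ava, Ivy, Bo, Uma]
Visit Dee → queue [Omar, Vic, Ava, Ivy, Bo, Uma]
Visit Omar; enqueue Sam → queue [Vic, Ava, Ivy, Bo, Uma, Sam]
Visit Vic; enqueue Hana → queue [Ava, Ivy, Bo, Uma, Sam, Hana]
Visit Ava → queue [Ivy, Bo, Uma, Sam, Hana]
Visit Ivy → queue [Bo, Uma, Sam, Hana]
Visit Bo → queue [Uma, Sam, Hana]
Visit Uma → queue [Sam, Hana]
Visit Sam → queue [Hana]
Visit Hana → queue []

Visit order: Wes, Fay, Kai, Mae, Yul, Eli, Zoe, Dee, Omar, Vic, Ava, Ivy, Bo, Uma, Sam, Hana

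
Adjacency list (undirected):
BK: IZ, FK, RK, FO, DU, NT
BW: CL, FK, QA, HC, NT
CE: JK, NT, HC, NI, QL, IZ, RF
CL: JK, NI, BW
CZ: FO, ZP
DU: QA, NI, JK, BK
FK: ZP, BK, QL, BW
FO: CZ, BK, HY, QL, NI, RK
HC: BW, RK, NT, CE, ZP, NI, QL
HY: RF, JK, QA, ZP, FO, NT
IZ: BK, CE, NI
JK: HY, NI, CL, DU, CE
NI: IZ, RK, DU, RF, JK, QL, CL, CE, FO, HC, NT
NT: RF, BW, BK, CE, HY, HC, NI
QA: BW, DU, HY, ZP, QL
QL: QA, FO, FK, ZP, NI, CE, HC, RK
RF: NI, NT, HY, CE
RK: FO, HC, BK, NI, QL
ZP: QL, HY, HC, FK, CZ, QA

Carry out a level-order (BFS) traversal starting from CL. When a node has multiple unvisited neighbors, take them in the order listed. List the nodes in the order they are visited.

CL -> JK -> NI -> BW -> HY -> DU -> CE -> IZ -> RK -> RF -> QL -> FO -> HC -> NT -> FK -> QA -> ZP -> BK -> CZ

Visit CL; enqueue JK, NI, BW → queue [JK, NI, BW]
Visit JK; enqueue HY, DU, CE → queue [NI, BW, HY, DU, CE]
Visit NI; enqueue IZ, RK, RF, QL, FO, HC, NT → queue [BW, HY, DU, CE, IZ, RK, RF, QL, FO, HC, NT]
Visit BW; enqueue FK, QA → queue [HY, DU, CE, IZ, RK, RF, QL, FO, HC, NT, FK, QA]
Visit HY; enqueue ZP → queue [DU, CE, IZ, RK, RF, QL, FO, HC, NT, FK, QA, ZP]
Visit DU; enqueue BK → queue [CE, IZ, RK, RF, QL, FO, HC, NT, FK, QA, ZP, BK]
Visit CE → queue [IZ, RK, RF, QL, FO, HC, NT, FK, QA, ZP, BK]
Visit IZ → queue [RK, RF, QL, FO, HC, NT, FK, QA, ZP, BK]
Visit RK → queue [RF, QL, FO, HC, NT, FK, QA, ZP, BK]
Visit RF → queue [QL, FO, HC, NT, FK, QA, ZP, BK]
Visit QL → queue [FO, HC, NT, FK, QA, ZP, BK]
Visit FO; enqueue CZ → queue [HC, NT, FK, QA, ZP, BK, CZ]
Visit HC → queue [NT, FK, QA, ZP, BK, CZ]
Visit NT → queue [FK, QA, ZP, BK, CZ]
Visit FK → queue [QA, ZP, BK, CZ]
Visit QA → queue [ZP, BK, CZ]
Visit ZP → queue [BK, CZ]
Visit BK → queue [CZ]
Visit CZ → queue []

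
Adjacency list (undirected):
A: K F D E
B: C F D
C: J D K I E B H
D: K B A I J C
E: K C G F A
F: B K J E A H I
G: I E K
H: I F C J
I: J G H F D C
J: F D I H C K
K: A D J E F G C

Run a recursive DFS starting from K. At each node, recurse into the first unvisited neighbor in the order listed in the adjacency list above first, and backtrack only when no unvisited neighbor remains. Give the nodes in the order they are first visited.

Visit K
K → A
A → F
F → B
B → C
C → J
J → D
D → I
I → G
G → E
I → H

K, A, F, B, C, J, D, I, G, E, H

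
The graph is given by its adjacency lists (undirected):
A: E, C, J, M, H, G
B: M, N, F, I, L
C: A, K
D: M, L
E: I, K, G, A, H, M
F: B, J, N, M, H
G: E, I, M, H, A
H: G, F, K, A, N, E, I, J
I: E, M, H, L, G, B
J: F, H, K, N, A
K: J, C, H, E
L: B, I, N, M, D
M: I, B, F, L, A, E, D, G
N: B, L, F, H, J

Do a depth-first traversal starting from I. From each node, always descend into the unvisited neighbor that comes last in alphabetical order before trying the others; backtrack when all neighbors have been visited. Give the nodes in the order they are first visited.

Visit I
I → M
M → L
L → N
N → J
J → K
K → H
H → G
G → E
E → A
A → C
H → F
F → B
L → D

I, M, L, N, J, K, H, G, E, A, C, F, B, D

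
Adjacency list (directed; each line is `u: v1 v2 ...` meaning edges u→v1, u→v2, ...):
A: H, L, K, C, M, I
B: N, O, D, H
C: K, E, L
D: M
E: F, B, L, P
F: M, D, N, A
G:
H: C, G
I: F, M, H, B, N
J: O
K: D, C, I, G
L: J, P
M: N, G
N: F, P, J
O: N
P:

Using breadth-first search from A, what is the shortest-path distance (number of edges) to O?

3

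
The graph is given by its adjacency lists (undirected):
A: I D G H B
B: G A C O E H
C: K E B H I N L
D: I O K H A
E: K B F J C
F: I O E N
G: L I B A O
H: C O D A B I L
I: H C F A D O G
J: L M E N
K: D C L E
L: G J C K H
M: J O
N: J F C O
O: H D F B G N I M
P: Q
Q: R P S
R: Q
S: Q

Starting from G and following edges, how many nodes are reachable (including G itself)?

BFS from G visits: G, O, L, I, B, A, N, M, H, F, D, K, J, C, E
Reachable nodes: 15 of 19 total.

15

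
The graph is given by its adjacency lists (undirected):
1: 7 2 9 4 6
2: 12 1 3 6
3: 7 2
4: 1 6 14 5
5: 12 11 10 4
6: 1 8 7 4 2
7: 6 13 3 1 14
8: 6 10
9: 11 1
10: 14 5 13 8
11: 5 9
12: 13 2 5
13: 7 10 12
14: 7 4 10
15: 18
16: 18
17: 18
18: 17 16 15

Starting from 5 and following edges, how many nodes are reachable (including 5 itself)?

BFS from 5 visits: 5, 4, 10, 11, 12, 1, 6, 14, 8, 13, 9, 2, 7, 3
Reachable nodes: 14 of 18 total.

14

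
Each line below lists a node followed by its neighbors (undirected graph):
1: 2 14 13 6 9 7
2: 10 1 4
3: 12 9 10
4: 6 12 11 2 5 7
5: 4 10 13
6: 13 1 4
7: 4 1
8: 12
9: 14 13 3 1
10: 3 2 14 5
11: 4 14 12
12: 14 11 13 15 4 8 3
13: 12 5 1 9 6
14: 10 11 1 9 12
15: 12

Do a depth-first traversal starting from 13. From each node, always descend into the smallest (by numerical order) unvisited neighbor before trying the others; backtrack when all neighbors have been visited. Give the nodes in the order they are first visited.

13 → 1 → 2 → 4 → 5 → 10 → 3 → 9 → 14 → 11 → 12 → 8 → 15 → 6 → 7

Visit 13
13 → 1
1 → 2
2 → 4
4 → 5
5 → 10
10 → 3
3 → 9
9 → 14
14 → 11
11 → 12
12 → 8
12 → 15
4 → 6
4 → 7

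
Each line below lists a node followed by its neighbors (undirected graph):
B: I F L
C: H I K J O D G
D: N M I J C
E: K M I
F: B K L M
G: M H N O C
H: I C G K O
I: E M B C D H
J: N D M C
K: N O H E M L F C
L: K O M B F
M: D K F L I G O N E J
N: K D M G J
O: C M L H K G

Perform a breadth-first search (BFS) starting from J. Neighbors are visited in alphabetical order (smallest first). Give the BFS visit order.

Visit J; enqueue C, D, M, N → queue [C, D, M, N]
Visit C; enqueue G, H, I, K, O → queue [D, M, N, G, H, I, K, O]
Visit D → queue [M, N, G, H, I, K, O]
Visit M; enqueue E, F, L → queue [N, G, H, I, K, O, E, F, L]
Visit N → queue [G, H, I, K, O, E, F, L]
Visit G → queue [H, I, K, O, E, F, L]
Visit H → queue [I, K, O, E, F, L]
Visit I; enqueue B → queue [K, O, E, F, L, B]
Visit K → queue [O, E, F, L, B]
Visit O → queue [E, F, L, B]
Visit E → queue [F, L, B]
Visit F → queue [L, B]
Visit L → queue [B]
Visit B → queue []

J, C, D, M, N, G, H, I, K, O, E, F, L, B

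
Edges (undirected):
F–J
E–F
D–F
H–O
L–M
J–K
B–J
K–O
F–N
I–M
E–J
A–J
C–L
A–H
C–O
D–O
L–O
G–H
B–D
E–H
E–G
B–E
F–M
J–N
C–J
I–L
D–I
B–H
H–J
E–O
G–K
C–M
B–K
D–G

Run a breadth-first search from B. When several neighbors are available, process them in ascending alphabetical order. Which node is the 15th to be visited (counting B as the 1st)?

L

Visit B; enqueue D, E, H, J, K → queue [D, E, H, J, K]
Visit D; enqueue F, G, I, O → queue [E, H, J, K, F, G, I, O]
Visit E → queue [H, J, K, F, G, I, O]
Visit H; enqueue A → queue [J, K, F, G, I, O, A]
Visit J; enqueue C, N → queue [K, F, G, I, O, A, C, N]
Visit K → queue [F, G, I, O, A, C, N]
Visit F; enqueue M → queue [G, I, O, A, C, N, M]
Visit G → queue [I, O, A, C, N, M]
Visit I; enqueue L → queue [O, A, C, N, M, L]
Visit O → queue [A, C, N, M, L]
Visit A → queue [C, N, M, L]
Visit C → queue [N, M, L]
Visit N → queue [M, L]
Visit M → queue [L]
Visit L → queue []

Visit order: B, D, E, H, J, K, F, G, I, O, A, C, N, M, L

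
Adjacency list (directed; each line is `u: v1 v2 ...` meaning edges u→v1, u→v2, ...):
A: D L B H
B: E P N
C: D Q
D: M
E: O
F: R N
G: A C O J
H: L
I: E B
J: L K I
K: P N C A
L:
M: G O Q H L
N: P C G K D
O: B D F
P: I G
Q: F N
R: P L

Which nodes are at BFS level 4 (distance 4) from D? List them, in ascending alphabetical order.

Level 0: D
Level 1: M
Level 2: G, H, L, O, Q
Level 3: A, B, C, F, J, N
Level 4: E, I, K, P, R

E, I, K, P, R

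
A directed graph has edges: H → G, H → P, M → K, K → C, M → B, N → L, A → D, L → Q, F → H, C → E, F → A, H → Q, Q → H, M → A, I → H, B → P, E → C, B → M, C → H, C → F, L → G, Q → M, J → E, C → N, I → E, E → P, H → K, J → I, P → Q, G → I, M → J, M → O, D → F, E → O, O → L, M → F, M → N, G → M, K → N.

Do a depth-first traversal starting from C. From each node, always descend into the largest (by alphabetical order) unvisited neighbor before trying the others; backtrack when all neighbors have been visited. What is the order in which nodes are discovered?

Visit C
C → N
N → L
L → Q
Q → M
M → O
M → K
M → J
J → I
I → H
H → P
H → G
I → E
M → F
F → A
A → D
M → B

C → N → L → Q → M → O → K → J → I → H → P → G → E → F → A → D → B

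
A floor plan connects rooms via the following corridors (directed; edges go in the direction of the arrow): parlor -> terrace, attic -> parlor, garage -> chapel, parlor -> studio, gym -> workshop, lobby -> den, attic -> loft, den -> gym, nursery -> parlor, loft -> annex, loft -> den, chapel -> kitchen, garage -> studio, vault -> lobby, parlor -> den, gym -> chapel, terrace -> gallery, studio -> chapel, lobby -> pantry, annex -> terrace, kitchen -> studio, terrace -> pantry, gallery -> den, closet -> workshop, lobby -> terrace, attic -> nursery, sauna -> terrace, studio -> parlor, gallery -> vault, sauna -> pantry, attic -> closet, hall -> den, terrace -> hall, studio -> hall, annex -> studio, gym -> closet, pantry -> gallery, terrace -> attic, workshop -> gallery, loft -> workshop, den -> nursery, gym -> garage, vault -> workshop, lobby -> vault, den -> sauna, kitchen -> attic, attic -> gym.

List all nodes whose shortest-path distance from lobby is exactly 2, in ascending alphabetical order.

attic, gallery, gym, hall, nursery, sauna, workshop

Level 0: lobby
Level 1: den, pantry, terrace, vault
Level 2: attic, gallery, gym, hall, nursery, sauna, workshop
Level 3: chapel, closet, garage, loft, parlor
Level 4: annex, kitchen, studio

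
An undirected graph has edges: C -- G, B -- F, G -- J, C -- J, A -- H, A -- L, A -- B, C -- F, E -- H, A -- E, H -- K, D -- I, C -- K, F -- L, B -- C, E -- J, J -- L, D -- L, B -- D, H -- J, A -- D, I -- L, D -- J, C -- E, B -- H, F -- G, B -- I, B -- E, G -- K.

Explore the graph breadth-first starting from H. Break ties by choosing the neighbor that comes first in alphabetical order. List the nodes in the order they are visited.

Visit H; enqueue A, B, E, J, K → queue [A, B, E, J, K]
Visit A; enqueue D, L → queue [B, E, J, K, D, L]
Visit B; enqueue C, F, I → queue [E, J, K, D, L, C, F, I]
Visit E → queue [J, K, D, L, C, F, I]
Visit J; enqueue G → queue [K, D, L, C, F, I, G]
Visit K → queue [D, L, C, F, I, G]
Visit D → queue [L, C, F, I, G]
Visit L → queue [C, F, I, G]
Visit C → queue [F, I, G]
Visit F → queue [I, G]
Visit I → queue [G]
Visit G → queue []

H → A → B → E → J → K → D → L → C → F → I → G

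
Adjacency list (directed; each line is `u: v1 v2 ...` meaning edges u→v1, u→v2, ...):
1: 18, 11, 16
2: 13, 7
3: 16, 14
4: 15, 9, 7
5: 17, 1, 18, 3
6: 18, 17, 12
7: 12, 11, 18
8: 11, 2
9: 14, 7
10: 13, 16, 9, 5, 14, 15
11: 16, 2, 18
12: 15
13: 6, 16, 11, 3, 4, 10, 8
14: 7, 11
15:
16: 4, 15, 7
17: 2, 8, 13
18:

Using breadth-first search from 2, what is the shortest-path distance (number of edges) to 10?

2

Level 0: 2
Level 1: 7, 13
Level 2: 3, 4, 6, 8, 10, 11, 12, 16, 18
Level 3: 5, 9, 14, 15, 17
Level 4: 1
10 first appears at level 2.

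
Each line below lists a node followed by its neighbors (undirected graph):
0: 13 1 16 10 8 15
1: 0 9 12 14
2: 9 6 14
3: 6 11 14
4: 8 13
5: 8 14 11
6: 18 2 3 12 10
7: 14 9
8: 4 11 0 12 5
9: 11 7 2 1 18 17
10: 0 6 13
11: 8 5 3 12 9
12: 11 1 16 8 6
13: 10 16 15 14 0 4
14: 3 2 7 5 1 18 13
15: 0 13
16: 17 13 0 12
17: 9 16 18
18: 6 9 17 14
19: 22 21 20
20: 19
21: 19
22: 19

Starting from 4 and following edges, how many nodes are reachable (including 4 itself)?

19

BFS from 4 visits: 4, 8, 13, 0, 5, 11, 12, 10, 14, 15, 16, 1, 3, 9, 6, 2, 7, 18, 17
Reachable nodes: 19 of 23 total.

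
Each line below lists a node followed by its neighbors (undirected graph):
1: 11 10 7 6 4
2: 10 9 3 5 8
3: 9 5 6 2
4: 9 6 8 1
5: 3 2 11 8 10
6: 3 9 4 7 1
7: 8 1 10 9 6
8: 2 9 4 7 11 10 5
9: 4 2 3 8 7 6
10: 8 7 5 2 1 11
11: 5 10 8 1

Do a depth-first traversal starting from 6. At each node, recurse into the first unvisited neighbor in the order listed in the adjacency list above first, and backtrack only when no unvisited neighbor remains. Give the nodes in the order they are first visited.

Visit 6
6 → 3
3 → 9
9 → 4
4 → 8
8 → 2
2 → 10
10 → 7
7 → 1
1 → 11
11 → 5

6 → 3 → 9 → 4 → 8 → 2 → 10 → 7 → 1 → 11 → 5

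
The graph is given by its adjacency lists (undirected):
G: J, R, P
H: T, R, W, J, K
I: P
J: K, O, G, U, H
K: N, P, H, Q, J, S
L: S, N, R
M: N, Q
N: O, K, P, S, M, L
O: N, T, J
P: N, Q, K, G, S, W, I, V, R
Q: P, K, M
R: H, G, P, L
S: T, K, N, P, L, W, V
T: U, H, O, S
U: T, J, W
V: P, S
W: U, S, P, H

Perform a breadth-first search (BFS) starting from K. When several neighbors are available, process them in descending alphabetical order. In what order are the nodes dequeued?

K -> S -> Q -> P -> N -> J -> H -> W -> V -> T -> L -> M -> R -> I -> G -> O -> U

Visit K; enqueue S, Q, P, N, J, H → queue [S, Q, P, N, J, H]
Visit S; enqueue W, V, T, L → queue [Q, P, N, J, H, W, V, T, L]
Visit Q; enqueue M → queue [P, N, J, H, W, V, T, L, M]
Visit P; enqueue R, I, G → queue [N, J, H, W, V, T, L, M, R, I, G]
Visit N; enqueue O → queue [J, H, W, V, T, L, M, R, I, G, O]
Visit J; enqueue U → queue [H, W, V, T, L, M, R, I, G, O, U]
Visit H → queue [W, V, T, L, M, R, I, G, O, U]
Visit W → queue [V, T, L, M, R, I, G, O, U]
Visit V → queue [T, L, M, R, I, G, O, U]
Visit T → queue [L, M, R, I, G, O, U]
Visit L → queue [M, R, I, G, O, U]
Visit M → queue [R, I, G, O, U]
Visit R → queue [I, G, O, U]
Visit I → queue [G, O, U]
Visit G → queue [O, U]
Visit O → queue [U]
Visit U → queue []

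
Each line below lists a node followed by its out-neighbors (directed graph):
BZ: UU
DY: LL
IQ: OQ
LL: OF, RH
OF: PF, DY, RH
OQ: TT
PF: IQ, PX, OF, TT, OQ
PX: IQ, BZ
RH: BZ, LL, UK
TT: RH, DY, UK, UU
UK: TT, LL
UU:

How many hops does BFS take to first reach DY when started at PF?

2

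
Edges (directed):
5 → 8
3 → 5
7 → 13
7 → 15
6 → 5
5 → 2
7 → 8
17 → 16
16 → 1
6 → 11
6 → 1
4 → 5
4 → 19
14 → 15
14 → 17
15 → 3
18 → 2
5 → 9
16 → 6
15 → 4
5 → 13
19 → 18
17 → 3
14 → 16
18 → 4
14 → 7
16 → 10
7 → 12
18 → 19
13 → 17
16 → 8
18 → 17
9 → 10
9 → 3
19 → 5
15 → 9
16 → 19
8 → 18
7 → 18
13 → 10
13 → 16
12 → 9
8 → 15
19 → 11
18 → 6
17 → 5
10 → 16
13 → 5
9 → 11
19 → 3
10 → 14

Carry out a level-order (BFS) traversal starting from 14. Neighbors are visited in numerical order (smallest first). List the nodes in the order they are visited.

14, 7, 15, 16, 17, 8, 12, 13, 18, 3, 4, 9, 1, 6, 10, 19, 5, 2, 11

Visit 14; enqueue 7, 15, 16, 17 → queue [7, 15, 16, 17]
Visit 7; enqueue 8, 12, 13, 18 → queue [15, 16, 17, 8, 12, 13, 18]
Visit 15; enqueue 3, 4, 9 → queue [16, 17, 8, 12, 13, 18, 3, 4, 9]
Visit 16; enqueue 1, 6, 10, 19 → queue [17, 8, 12, 13, 18, 3, 4, 9, 1, 6, 10, 19]
Visit 17; enqueue 5 → queue [8, 12, 13, 18, 3, 4, 9, 1, 6, 10, 19, 5]
Visit 8 → queue [12, 13, 18, 3, 4, 9, 1, 6, 10, 19, 5]
Visit 12 → queue [13, 18, 3, 4, 9, 1, 6, 10, 19, 5]
Visit 13 → queue [18, 3, 4, 9, 1, 6, 10, 19, 5]
Visit 18; enqueue 2 → queue [3, 4, 9, 1, 6, 10, 19, 5, 2]
Visit 3 → queue [4, 9, 1, 6, 10, 19, 5, 2]
Visit 4 → queue [9, 1, 6, 10, 19, 5, 2]
Visit 9; enqueue 11 → queue [1, 6, 10, 19, 5, 2, 11]
Visit 1 → queue [6, 10, 19, 5, 2, 11]
Visit 6 → queue [10, 19, 5, 2, 11]
Visit 10 → queue [19, 5, 2, 11]
Visit 19 → queue [5, 2, 11]
Visit 5 → queue [2, 11]
Visit 2 → queue [11]
Visit 11 → queue []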